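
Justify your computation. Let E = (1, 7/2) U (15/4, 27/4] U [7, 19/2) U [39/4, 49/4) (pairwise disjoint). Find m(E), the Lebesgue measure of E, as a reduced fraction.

For pairwise disjoint intervals, m(union_i I_i) = sum_i m(I_i),
and m is invariant under swapping open/closed endpoints (single points have measure 0).
So m(E) = sum_i (b_i - a_i).
  I_1 has length 7/2 - 1 = 5/2.
  I_2 has length 27/4 - 15/4 = 3.
  I_3 has length 19/2 - 7 = 5/2.
  I_4 has length 49/4 - 39/4 = 5/2.
Summing:
  m(E) = 5/2 + 3 + 5/2 + 5/2 = 21/2.

21/2


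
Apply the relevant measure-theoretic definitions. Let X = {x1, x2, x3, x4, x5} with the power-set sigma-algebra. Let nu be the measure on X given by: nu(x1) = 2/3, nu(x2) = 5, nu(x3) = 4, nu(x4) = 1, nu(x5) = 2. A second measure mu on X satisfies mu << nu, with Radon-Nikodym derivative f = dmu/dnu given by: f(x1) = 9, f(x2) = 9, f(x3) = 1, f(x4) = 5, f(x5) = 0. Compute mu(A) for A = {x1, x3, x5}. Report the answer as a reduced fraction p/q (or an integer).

By the defining property of the Radon-Nikodym derivative, for every measurable set A,
  mu(A) = integral_A f dnu.
Since nu is a discrete measure concentrated on the atoms of X, the integral over A reduces to the sum
  mu(A) = sum_{x in A} f(x) * nu({x}).
Computing each term:
  x1: f(x1) * nu(x1) = 9 * 2/3 = 6.
  x3: f(x3) * nu(x3) = 1 * 4 = 4.
  x5: f(x5) * nu(x5) = 0 * 2 = 0.
Summing: mu(A) = 6 + 4 + 0 = 10.

10


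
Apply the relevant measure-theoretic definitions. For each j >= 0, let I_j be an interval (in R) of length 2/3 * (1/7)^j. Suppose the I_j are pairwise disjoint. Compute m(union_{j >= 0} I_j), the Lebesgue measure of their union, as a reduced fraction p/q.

By countable additivity of the Lebesgue measure on pairwise disjoint measurable sets,
  m(union_{j >= 0} I_j) = sum_{j >= 0} m(I_j) = sum_{j >= 0} a * r^j,
  with a = 2/3 and r = 1/7.
Since 0 < r = 1/7 < 1, the geometric series converges:
  sum_{j >= 0} a * r^j = a / (1 - r).
  = 2/3 / (1 - 1/7)
  = 2/3 / (6/7)
  = 7/9.

7/9


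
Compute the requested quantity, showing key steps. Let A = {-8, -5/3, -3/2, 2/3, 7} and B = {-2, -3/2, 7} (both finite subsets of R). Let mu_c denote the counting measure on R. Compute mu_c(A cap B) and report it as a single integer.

Counting measure on a finite set equals cardinality. mu_c(A cap B) = |A cap B| (elements appearing in both).
Enumerating the elements of A that also lie in B gives 2 element(s).
So mu_c(A cap B) = 2.

2


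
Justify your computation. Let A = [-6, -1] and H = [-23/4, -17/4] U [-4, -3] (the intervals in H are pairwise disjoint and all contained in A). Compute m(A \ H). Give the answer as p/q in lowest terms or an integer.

The ambient interval has length m(A) = -1 - (-6) = 5.
Since the holes are disjoint and sit inside A, by finite additivity
  m(H) = sum_i (b_i - a_i), and m(A \ H) = m(A) - m(H).
Computing the hole measures:
  m(H_1) = -17/4 - (-23/4) = 3/2.
  m(H_2) = -3 - (-4) = 1.
Summed: m(H) = 3/2 + 1 = 5/2.
So m(A \ H) = 5 - 5/2 = 5/2.

5/2


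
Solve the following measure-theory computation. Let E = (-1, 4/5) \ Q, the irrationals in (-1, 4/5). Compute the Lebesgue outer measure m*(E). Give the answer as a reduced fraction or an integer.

The interval I = (-1, 4/5) has m(I) = 4/5 - (-1) = 9/5 (endpoints are measure-zero, so open/closed/half-open agree). Write I = (I cap Q) u (I \ Q). The rationals in I are countable, so m*(I cap Q) = 0 (cover each rational by intervals whose total length is arbitrarily small). By countable subadditivity m*(I) <= m*(I cap Q) + m*(I \ Q), hence m*(I \ Q) >= m(I) = 9/5. The reverse inequality m*(I \ Q) <= m*(I) = 9/5 is trivial since (I \ Q) is a subset of I. Therefore m*(I \ Q) = 9/5.

9/5


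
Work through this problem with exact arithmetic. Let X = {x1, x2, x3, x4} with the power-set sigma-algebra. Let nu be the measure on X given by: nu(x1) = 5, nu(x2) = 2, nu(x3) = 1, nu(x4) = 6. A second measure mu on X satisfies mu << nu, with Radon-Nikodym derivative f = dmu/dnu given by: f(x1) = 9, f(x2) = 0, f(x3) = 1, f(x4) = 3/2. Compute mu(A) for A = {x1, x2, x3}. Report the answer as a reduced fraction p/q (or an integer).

By the defining property of the Radon-Nikodym derivative, for every measurable set A,
  mu(A) = integral_A f dnu.
Since nu is a discrete measure concentrated on the atoms of X, the integral over A reduces to the sum
  mu(A) = sum_{x in A} f(x) * nu({x}).
Computing each term:
  x1: f(x1) * nu(x1) = 9 * 5 = 45.
  x2: f(x2) * nu(x2) = 0 * 2 = 0.
  x3: f(x3) * nu(x3) = 1 * 1 = 1.
Summing: mu(A) = 45 + 0 + 1 = 46.

46


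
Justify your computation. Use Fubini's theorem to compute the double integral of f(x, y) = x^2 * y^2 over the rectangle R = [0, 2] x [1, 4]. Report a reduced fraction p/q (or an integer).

f(x, y) is a tensor product of a function of x and a function of y, and both factors are bounded continuous (hence Lebesgue integrable) on the rectangle, so Fubini's theorem applies:
  integral_R f d(m x m) = (integral_a1^b1 x^2 dx) * (integral_a2^b2 y^2 dy).
Inner integral in x: integral_{0}^{2} x^2 dx = (2^3 - 0^3)/3
  = 8/3.
Inner integral in y: integral_{1}^{4} y^2 dy = (4^3 - 1^3)/3
  = 21.
Product: (8/3) * (21) = 56.

56


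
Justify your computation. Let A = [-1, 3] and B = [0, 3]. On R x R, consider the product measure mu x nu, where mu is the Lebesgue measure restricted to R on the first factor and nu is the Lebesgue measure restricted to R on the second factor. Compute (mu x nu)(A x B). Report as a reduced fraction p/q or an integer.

For a measurable rectangle A x B, the product measure satisfies
  (mu x nu)(A x B) = mu(A) * nu(B).
  mu(A) = 4.
  nu(B) = 3.
  (mu x nu)(A x B) = 4 * 3 = 12.

12


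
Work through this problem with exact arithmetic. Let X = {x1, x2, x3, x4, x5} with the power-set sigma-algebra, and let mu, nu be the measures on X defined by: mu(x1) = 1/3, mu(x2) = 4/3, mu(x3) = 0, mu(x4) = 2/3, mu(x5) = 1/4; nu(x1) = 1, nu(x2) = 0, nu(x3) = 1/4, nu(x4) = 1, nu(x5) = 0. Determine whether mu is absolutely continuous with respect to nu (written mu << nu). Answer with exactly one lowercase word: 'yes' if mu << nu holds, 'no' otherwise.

mu << nu means: every nu-null measurable set is also mu-null; equivalently, for every atom x, if nu({x}) = 0 then mu({x}) = 0.
Checking each atom:
  x1: nu = 1 > 0 -> no constraint.
  x2: nu = 0, mu = 4/3 > 0 -> violates mu << nu.
  x3: nu = 1/4 > 0 -> no constraint.
  x4: nu = 1 > 0 -> no constraint.
  x5: nu = 0, mu = 1/4 > 0 -> violates mu << nu.
The atom(s) x2, x5 violate the condition (nu = 0 but mu > 0). Therefore mu is NOT absolutely continuous w.r.t. nu.

no


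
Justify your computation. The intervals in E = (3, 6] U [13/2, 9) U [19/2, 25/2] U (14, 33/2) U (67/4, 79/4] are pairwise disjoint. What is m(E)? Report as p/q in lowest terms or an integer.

For pairwise disjoint intervals, m(union_i I_i) = sum_i m(I_i),
and m is invariant under swapping open/closed endpoints (single points have measure 0).
So m(E) = sum_i (b_i - a_i).
  I_1 has length 6 - 3 = 3.
  I_2 has length 9 - 13/2 = 5/2.
  I_3 has length 25/2 - 19/2 = 3.
  I_4 has length 33/2 - 14 = 5/2.
  I_5 has length 79/4 - 67/4 = 3.
Summing:
  m(E) = 3 + 5/2 + 3 + 5/2 + 3 = 14.

14


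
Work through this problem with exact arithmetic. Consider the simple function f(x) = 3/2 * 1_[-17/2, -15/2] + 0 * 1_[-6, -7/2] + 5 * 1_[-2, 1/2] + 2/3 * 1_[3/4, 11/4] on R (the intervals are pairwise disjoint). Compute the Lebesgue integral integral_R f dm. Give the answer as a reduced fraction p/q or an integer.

For a simple function f = sum_i c_i * 1_{A_i} with disjoint A_i,
  integral f dm = sum_i c_i * m(A_i).
Lengths of the A_i:
  m(A_1) = -15/2 - (-17/2) = 1.
  m(A_2) = -7/2 - (-6) = 5/2.
  m(A_3) = 1/2 - (-2) = 5/2.
  m(A_4) = 11/4 - 3/4 = 2.
Contributions c_i * m(A_i):
  (3/2) * (1) = 3/2.
  (0) * (5/2) = 0.
  (5) * (5/2) = 25/2.
  (2/3) * (2) = 4/3.
Total: 3/2 + 0 + 25/2 + 4/3 = 46/3.

46/3


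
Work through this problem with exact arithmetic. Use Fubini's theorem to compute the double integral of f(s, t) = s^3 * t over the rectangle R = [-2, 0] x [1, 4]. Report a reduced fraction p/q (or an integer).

f(s, t) is a tensor product of a function of s and a function of t, and both factors are bounded continuous (hence Lebesgue integrable) on the rectangle, so Fubini's theorem applies:
  integral_R f d(m x m) = (integral_a1^b1 s^3 ds) * (integral_a2^b2 t dt).
Inner integral in s: integral_{-2}^{0} s^3 ds = (0^4 - (-2)^4)/4
  = -4.
Inner integral in t: integral_{1}^{4} t dt = (4^2 - 1^2)/2
  = 15/2.
Product: (-4) * (15/2) = -30.

-30


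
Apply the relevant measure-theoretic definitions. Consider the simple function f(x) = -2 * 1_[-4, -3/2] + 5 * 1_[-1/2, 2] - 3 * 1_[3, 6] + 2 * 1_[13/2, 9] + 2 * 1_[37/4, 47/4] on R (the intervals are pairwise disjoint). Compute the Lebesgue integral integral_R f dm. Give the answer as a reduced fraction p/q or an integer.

For a simple function f = sum_i c_i * 1_{A_i} with disjoint A_i,
  integral f dm = sum_i c_i * m(A_i).
Lengths of the A_i:
  m(A_1) = -3/2 - (-4) = 5/2.
  m(A_2) = 2 - (-1/2) = 5/2.
  m(A_3) = 6 - 3 = 3.
  m(A_4) = 9 - 13/2 = 5/2.
  m(A_5) = 47/4 - 37/4 = 5/2.
Contributions c_i * m(A_i):
  (-2) * (5/2) = -5.
  (5) * (5/2) = 25/2.
  (-3) * (3) = -9.
  (2) * (5/2) = 5.
  (2) * (5/2) = 5.
Total: -5 + 25/2 - 9 + 5 + 5 = 17/2.

17/2


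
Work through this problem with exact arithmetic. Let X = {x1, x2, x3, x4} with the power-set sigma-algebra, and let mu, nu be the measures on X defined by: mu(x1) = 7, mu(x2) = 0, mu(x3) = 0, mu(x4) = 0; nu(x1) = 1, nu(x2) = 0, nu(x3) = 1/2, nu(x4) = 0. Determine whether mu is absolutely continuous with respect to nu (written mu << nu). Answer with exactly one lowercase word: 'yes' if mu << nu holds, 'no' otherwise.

mu << nu means: every nu-null measurable set is also mu-null; equivalently, for every atom x, if nu({x}) = 0 then mu({x}) = 0.
Checking each atom:
  x1: nu = 1 > 0 -> no constraint.
  x2: nu = 0, mu = 0 -> consistent with mu << nu.
  x3: nu = 1/2 > 0 -> no constraint.
  x4: nu = 0, mu = 0 -> consistent with mu << nu.
No atom violates the condition. Therefore mu << nu.

yes


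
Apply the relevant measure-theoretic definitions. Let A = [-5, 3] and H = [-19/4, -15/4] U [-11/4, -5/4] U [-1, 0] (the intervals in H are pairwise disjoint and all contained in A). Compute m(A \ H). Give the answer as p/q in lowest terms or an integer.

The ambient interval has length m(A) = 3 - (-5) = 8.
Since the holes are disjoint and sit inside A, by finite additivity
  m(H) = sum_i (b_i - a_i), and m(A \ H) = m(A) - m(H).
Computing the hole measures:
  m(H_1) = -15/4 - (-19/4) = 1.
  m(H_2) = -5/4 - (-11/4) = 3/2.
  m(H_3) = 0 - (-1) = 1.
Summed: m(H) = 1 + 3/2 + 1 = 7/2.
So m(A \ H) = 8 - 7/2 = 9/2.

9/2


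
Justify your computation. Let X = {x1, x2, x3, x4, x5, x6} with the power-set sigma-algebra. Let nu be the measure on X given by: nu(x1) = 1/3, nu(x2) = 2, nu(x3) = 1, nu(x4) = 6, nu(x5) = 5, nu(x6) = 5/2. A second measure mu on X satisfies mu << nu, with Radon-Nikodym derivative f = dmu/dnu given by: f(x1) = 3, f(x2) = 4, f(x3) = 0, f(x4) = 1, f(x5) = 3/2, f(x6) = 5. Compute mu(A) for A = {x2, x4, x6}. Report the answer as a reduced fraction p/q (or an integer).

By the defining property of the Radon-Nikodym derivative, for every measurable set A,
  mu(A) = integral_A f dnu.
Since nu is a discrete measure concentrated on the atoms of X, the integral over A reduces to the sum
  mu(A) = sum_{x in A} f(x) * nu({x}).
Computing each term:
  x2: f(x2) * nu(x2) = 4 * 2 = 8.
  x4: f(x4) * nu(x4) = 1 * 6 = 6.
  x6: f(x6) * nu(x6) = 5 * 5/2 = 25/2.
Summing: mu(A) = 8 + 6 + 25/2 = 53/2.

53/2


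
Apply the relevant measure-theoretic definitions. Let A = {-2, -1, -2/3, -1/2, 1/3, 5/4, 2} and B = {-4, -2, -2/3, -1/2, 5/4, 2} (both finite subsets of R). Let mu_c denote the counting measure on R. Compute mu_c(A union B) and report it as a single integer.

Counting measure on a finite set equals cardinality. By inclusion-exclusion, |A union B| = |A| + |B| - |A cap B|.
|A| = 7, |B| = 6, |A cap B| = 5.
So mu_c(A union B) = 7 + 6 - 5 = 8.

8


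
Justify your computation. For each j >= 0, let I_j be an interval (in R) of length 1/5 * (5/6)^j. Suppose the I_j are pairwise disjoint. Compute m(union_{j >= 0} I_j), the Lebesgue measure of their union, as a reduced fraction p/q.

By countable additivity of the Lebesgue measure on pairwise disjoint measurable sets,
  m(union_{j >= 0} I_j) = sum_{j >= 0} m(I_j) = sum_{j >= 0} a * r^j,
  with a = 1/5 and r = 5/6.
Since 0 < r = 5/6 < 1, the geometric series converges:
  sum_{j >= 0} a * r^j = a / (1 - r).
  = 1/5 / (1 - 5/6)
  = 1/5 / (1/6)
  = 6/5.

6/5


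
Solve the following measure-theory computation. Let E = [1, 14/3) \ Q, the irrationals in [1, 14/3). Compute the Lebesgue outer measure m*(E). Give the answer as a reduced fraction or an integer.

The interval I = [1, 14/3) has m(I) = 14/3 - 1 = 11/3 (endpoints are measure-zero, so open/closed/half-open agree). Write I = (I cap Q) u (I \ Q). The rationals in I are countable, so m*(I cap Q) = 0 (cover each rational by intervals whose total length is arbitrarily small). By countable subadditivity m*(I) <= m*(I cap Q) + m*(I \ Q), hence m*(I \ Q) >= m(I) = 11/3. The reverse inequality m*(I \ Q) <= m*(I) = 11/3 is trivial since (I \ Q) is a subset of I. Therefore m*(I \ Q) = 11/3.

11/3


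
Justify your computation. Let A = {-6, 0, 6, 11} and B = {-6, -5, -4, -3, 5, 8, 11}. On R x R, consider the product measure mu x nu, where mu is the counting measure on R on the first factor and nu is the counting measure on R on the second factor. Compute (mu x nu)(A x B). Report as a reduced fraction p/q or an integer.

For a measurable rectangle A x B, the product measure satisfies
  (mu x nu)(A x B) = mu(A) * nu(B).
  mu(A) = 4.
  nu(B) = 7.
  (mu x nu)(A x B) = 4 * 7 = 28.

28


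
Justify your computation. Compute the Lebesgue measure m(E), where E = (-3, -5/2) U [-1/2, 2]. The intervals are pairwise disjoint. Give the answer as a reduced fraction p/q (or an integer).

For pairwise disjoint intervals, m(union_i I_i) = sum_i m(I_i),
and m is invariant under swapping open/closed endpoints (single points have measure 0).
So m(E) = sum_i (b_i - a_i).
  I_1 has length -5/2 - (-3) = 1/2.
  I_2 has length 2 - (-1/2) = 5/2.
Summing:
  m(E) = 1/2 + 5/2 = 3.

3


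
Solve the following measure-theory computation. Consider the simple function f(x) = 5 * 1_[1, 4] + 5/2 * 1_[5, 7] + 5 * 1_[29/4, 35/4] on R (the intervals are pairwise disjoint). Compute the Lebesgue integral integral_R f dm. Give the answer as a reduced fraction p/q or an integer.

For a simple function f = sum_i c_i * 1_{A_i} with disjoint A_i,
  integral f dm = sum_i c_i * m(A_i).
Lengths of the A_i:
  m(A_1) = 4 - 1 = 3.
  m(A_2) = 7 - 5 = 2.
  m(A_3) = 35/4 - 29/4 = 3/2.
Contributions c_i * m(A_i):
  (5) * (3) = 15.
  (5/2) * (2) = 5.
  (5) * (3/2) = 15/2.
Total: 15 + 5 + 15/2 = 55/2.

55/2


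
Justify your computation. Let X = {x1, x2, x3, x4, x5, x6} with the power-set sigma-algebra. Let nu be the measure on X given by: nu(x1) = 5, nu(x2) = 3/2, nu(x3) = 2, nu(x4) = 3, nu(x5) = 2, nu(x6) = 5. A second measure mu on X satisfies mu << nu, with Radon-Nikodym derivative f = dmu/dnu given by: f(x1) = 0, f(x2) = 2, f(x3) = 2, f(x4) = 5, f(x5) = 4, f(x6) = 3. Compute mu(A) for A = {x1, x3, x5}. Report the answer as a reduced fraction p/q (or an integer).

By the defining property of the Radon-Nikodym derivative, for every measurable set A,
  mu(A) = integral_A f dnu.
Since nu is a discrete measure concentrated on the atoms of X, the integral over A reduces to the sum
  mu(A) = sum_{x in A} f(x) * nu({x}).
Computing each term:
  x1: f(x1) * nu(x1) = 0 * 5 = 0.
  x3: f(x3) * nu(x3) = 2 * 2 = 4.
  x5: f(x5) * nu(x5) = 4 * 2 = 8.
Summing: mu(A) = 0 + 4 + 8 = 12.

12


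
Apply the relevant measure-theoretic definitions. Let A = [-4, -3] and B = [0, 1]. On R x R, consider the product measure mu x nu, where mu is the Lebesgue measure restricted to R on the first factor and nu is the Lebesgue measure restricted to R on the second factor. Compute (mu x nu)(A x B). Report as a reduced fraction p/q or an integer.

For a measurable rectangle A x B, the product measure satisfies
  (mu x nu)(A x B) = mu(A) * nu(B).
  mu(A) = 1.
  nu(B) = 1.
  (mu x nu)(A x B) = 1 * 1 = 1.

1


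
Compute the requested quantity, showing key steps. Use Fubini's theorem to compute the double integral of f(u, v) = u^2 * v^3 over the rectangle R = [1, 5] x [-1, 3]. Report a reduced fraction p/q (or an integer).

f(u, v) is a tensor product of a function of u and a function of v, and both factors are bounded continuous (hence Lebesgue integrable) on the rectangle, so Fubini's theorem applies:
  integral_R f d(m x m) = (integral_a1^b1 u^2 du) * (integral_a2^b2 v^3 dv).
Inner integral in u: integral_{1}^{5} u^2 du = (5^3 - 1^3)/3
  = 124/3.
Inner integral in v: integral_{-1}^{3} v^3 dv = (3^4 - (-1)^4)/4
  = 20.
Product: (124/3) * (20) = 2480/3.

2480/3


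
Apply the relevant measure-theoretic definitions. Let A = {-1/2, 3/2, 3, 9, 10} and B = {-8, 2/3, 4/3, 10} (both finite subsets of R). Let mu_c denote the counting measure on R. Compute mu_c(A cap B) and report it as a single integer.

Counting measure on a finite set equals cardinality. mu_c(A cap B) = |A cap B| (elements appearing in both).
Enumerating the elements of A that also lie in B gives 1 element(s).
So mu_c(A cap B) = 1.

1


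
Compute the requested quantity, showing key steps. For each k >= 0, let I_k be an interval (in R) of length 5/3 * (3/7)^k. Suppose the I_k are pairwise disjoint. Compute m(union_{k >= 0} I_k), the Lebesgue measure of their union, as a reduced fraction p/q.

By countable additivity of the Lebesgue measure on pairwise disjoint measurable sets,
  m(union_{k >= 0} I_k) = sum_{k >= 0} m(I_k) = sum_{k >= 0} a * r^k,
  with a = 5/3 and r = 3/7.
Since 0 < r = 3/7 < 1, the geometric series converges:
  sum_{k >= 0} a * r^k = a / (1 - r).
  = 5/3 / (1 - 3/7)
  = 5/3 / (4/7)
  = 35/12.

35/12


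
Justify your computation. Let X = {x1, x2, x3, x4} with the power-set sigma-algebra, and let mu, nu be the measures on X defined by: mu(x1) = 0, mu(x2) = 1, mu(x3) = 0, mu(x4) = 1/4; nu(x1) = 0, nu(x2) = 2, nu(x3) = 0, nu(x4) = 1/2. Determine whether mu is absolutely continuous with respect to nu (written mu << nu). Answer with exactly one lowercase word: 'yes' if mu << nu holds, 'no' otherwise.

mu << nu means: every nu-null measurable set is also mu-null; equivalently, for every atom x, if nu({x}) = 0 then mu({x}) = 0.
Checking each atom:
  x1: nu = 0, mu = 0 -> consistent with mu << nu.
  x2: nu = 2 > 0 -> no constraint.
  x3: nu = 0, mu = 0 -> consistent with mu << nu.
  x4: nu = 1/2 > 0 -> no constraint.
No atom violates the condition. Therefore mu << nu.

yes


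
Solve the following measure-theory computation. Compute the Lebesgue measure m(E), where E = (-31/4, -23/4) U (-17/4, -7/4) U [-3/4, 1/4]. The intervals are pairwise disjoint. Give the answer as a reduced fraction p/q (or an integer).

For pairwise disjoint intervals, m(union_i I_i) = sum_i m(I_i),
and m is invariant under swapping open/closed endpoints (single points have measure 0).
So m(E) = sum_i (b_i - a_i).
  I_1 has length -23/4 - (-31/4) = 2.
  I_2 has length -7/4 - (-17/4) = 5/2.
  I_3 has length 1/4 - (-3/4) = 1.
Summing:
  m(E) = 2 + 5/2 + 1 = 11/2.

11/2


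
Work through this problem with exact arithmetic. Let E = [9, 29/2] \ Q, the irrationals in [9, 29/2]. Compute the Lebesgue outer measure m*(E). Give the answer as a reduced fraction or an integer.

The interval I = [9, 29/2] has m(I) = 29/2 - 9 = 11/2 (endpoints are measure-zero, so open/closed/half-open agree). Write I = (I cap Q) u (I \ Q). The rationals in I are countable, so m*(I cap Q) = 0 (cover each rational by intervals whose total length is arbitrarily small). By countable subadditivity m*(I) <= m*(I cap Q) + m*(I \ Q), hence m*(I \ Q) >= m(I) = 11/2. The reverse inequality m*(I \ Q) <= m*(I) = 11/2 is trivial since (I \ Q) is a subset of I. Therefore m*(I \ Q) = 11/2.

11/2


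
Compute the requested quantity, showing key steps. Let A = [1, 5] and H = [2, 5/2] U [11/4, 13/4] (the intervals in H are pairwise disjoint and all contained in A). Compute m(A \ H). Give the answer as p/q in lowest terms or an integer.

The ambient interval has length m(A) = 5 - 1 = 4.
Since the holes are disjoint and sit inside A, by finite additivity
  m(H) = sum_i (b_i - a_i), and m(A \ H) = m(A) - m(H).
Computing the hole measures:
  m(H_1) = 5/2 - 2 = 1/2.
  m(H_2) = 13/4 - 11/4 = 1/2.
Summed: m(H) = 1/2 + 1/2 = 1.
So m(A \ H) = 4 - 1 = 3.

3


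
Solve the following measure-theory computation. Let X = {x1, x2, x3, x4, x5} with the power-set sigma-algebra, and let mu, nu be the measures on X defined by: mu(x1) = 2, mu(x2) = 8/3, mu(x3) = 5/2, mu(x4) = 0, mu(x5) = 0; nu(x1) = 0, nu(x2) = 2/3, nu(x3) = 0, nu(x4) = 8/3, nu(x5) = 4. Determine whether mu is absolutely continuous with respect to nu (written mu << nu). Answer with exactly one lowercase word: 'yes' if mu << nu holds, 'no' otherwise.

mu << nu means: every nu-null measurable set is also mu-null; equivalently, for every atom x, if nu({x}) = 0 then mu({x}) = 0.
Checking each atom:
  x1: nu = 0, mu = 2 > 0 -> violates mu << nu.
  x2: nu = 2/3 > 0 -> no constraint.
  x3: nu = 0, mu = 5/2 > 0 -> violates mu << nu.
  x4: nu = 8/3 > 0 -> no constraint.
  x5: nu = 4 > 0 -> no constraint.
The atom(s) x1, x3 violate the condition (nu = 0 but mu > 0). Therefore mu is NOT absolutely continuous w.r.t. nu.

no


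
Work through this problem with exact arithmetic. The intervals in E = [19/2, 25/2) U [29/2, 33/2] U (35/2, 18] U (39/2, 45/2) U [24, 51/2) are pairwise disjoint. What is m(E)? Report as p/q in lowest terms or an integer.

For pairwise disjoint intervals, m(union_i I_i) = sum_i m(I_i),
and m is invariant under swapping open/closed endpoints (single points have measure 0).
So m(E) = sum_i (b_i - a_i).
  I_1 has length 25/2 - 19/2 = 3.
  I_2 has length 33/2 - 29/2 = 2.
  I_3 has length 18 - 35/2 = 1/2.
  I_4 has length 45/2 - 39/2 = 3.
  I_5 has length 51/2 - 24 = 3/2.
Summing:
  m(E) = 3 + 2 + 1/2 + 3 + 3/2 = 10.

10


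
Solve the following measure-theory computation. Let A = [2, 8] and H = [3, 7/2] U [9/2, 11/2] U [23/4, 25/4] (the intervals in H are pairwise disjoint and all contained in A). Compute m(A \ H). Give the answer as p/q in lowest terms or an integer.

The ambient interval has length m(A) = 8 - 2 = 6.
Since the holes are disjoint and sit inside A, by finite additivity
  m(H) = sum_i (b_i - a_i), and m(A \ H) = m(A) - m(H).
Computing the hole measures:
  m(H_1) = 7/2 - 3 = 1/2.
  m(H_2) = 11/2 - 9/2 = 1.
  m(H_3) = 25/4 - 23/4 = 1/2.
Summed: m(H) = 1/2 + 1 + 1/2 = 2.
So m(A \ H) = 6 - 2 = 4.

4


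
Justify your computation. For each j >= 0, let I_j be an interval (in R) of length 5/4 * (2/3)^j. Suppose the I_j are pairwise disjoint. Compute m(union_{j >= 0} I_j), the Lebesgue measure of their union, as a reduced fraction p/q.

By countable additivity of the Lebesgue measure on pairwise disjoint measurable sets,
  m(union_{j >= 0} I_j) = sum_{j >= 0} m(I_j) = sum_{j >= 0} a * r^j,
  with a = 5/4 and r = 2/3.
Since 0 < r = 2/3 < 1, the geometric series converges:
  sum_{j >= 0} a * r^j = a / (1 - r).
  = 5/4 / (1 - 2/3)
  = 5/4 / (1/3)
  = 15/4.

15/4


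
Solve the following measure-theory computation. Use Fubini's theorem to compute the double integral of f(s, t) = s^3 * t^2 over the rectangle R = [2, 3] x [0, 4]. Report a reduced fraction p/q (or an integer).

f(s, t) is a tensor product of a function of s and a function of t, and both factors are bounded continuous (hence Lebesgue integrable) on the rectangle, so Fubini's theorem applies:
  integral_R f d(m x m) = (integral_a1^b1 s^3 ds) * (integral_a2^b2 t^2 dt).
Inner integral in s: integral_{2}^{3} s^3 ds = (3^4 - 2^4)/4
  = 65/4.
Inner integral in t: integral_{0}^{4} t^2 dt = (4^3 - 0^3)/3
  = 64/3.
Product: (65/4) * (64/3) = 1040/3.

1040/3


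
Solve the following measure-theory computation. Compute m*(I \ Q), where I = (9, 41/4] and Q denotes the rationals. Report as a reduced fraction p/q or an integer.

The interval I = (9, 41/4] has m(I) = 41/4 - 9 = 5/4 (endpoints are measure-zero, so open/closed/half-open agree). Write I = (I cap Q) u (I \ Q). The rationals in I are countable, so m*(I cap Q) = 0 (cover each rational by intervals whose total length is arbitrarily small). By countable subadditivity m*(I) <= m*(I cap Q) + m*(I \ Q), hence m*(I \ Q) >= m(I) = 5/4. The reverse inequality m*(I \ Q) <= m*(I) = 5/4 is trivial since (I \ Q) is a subset of I. Therefore m*(I \ Q) = 5/4.

5/4


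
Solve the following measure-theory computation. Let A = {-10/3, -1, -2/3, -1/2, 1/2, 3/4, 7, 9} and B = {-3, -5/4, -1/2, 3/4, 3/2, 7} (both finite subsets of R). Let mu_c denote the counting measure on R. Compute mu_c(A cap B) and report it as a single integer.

Counting measure on a finite set equals cardinality. mu_c(A cap B) = |A cap B| (elements appearing in both).
Enumerating the elements of A that also lie in B gives 3 element(s).
So mu_c(A cap B) = 3.

3


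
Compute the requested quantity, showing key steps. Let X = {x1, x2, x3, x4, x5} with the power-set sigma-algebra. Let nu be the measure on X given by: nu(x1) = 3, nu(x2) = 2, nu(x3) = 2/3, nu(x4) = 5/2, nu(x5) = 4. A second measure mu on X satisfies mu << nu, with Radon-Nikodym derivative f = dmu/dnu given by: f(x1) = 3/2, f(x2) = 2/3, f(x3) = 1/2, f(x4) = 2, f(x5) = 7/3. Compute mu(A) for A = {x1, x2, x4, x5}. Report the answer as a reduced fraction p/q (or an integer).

By the defining property of the Radon-Nikodym derivative, for every measurable set A,
  mu(A) = integral_A f dnu.
Since nu is a discrete measure concentrated on the atoms of X, the integral over A reduces to the sum
  mu(A) = sum_{x in A} f(x) * nu({x}).
Computing each term:
  x1: f(x1) * nu(x1) = 3/2 * 3 = 9/2.
  x2: f(x2) * nu(x2) = 2/3 * 2 = 4/3.
  x4: f(x4) * nu(x4) = 2 * 5/2 = 5.
  x5: f(x5) * nu(x5) = 7/3 * 4 = 28/3.
Summing: mu(A) = 9/2 + 4/3 + 5 + 28/3 = 121/6.

121/6


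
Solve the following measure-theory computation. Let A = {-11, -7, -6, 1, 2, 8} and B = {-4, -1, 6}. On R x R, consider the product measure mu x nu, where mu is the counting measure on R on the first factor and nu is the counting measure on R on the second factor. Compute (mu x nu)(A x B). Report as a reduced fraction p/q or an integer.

For a measurable rectangle A x B, the product measure satisfies
  (mu x nu)(A x B) = mu(A) * nu(B).
  mu(A) = 6.
  nu(B) = 3.
  (mu x nu)(A x B) = 6 * 3 = 18.

18


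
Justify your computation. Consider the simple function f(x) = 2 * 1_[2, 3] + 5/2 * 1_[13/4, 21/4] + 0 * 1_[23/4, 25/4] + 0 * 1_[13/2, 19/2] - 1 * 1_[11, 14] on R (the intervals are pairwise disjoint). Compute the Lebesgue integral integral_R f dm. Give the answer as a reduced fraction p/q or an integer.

For a simple function f = sum_i c_i * 1_{A_i} with disjoint A_i,
  integral f dm = sum_i c_i * m(A_i).
Lengths of the A_i:
  m(A_1) = 3 - 2 = 1.
  m(A_2) = 21/4 - 13/4 = 2.
  m(A_3) = 25/4 - 23/4 = 1/2.
  m(A_4) = 19/2 - 13/2 = 3.
  m(A_5) = 14 - 11 = 3.
Contributions c_i * m(A_i):
  (2) * (1) = 2.
  (5/2) * (2) = 5.
  (0) * (1/2) = 0.
  (0) * (3) = 0.
  (-1) * (3) = -3.
Total: 2 + 5 + 0 + 0 - 3 = 4.

4


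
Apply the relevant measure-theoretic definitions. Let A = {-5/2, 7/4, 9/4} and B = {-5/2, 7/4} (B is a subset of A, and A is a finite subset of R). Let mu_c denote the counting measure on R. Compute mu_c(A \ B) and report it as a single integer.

Counting measure assigns mu_c(E) = |E| (number of elements) when E is finite. For B subset A, A \ B is the set of elements of A not in B, so |A \ B| = |A| - |B|.
|A| = 3, |B| = 2, so mu_c(A \ B) = 3 - 2 = 1.

1


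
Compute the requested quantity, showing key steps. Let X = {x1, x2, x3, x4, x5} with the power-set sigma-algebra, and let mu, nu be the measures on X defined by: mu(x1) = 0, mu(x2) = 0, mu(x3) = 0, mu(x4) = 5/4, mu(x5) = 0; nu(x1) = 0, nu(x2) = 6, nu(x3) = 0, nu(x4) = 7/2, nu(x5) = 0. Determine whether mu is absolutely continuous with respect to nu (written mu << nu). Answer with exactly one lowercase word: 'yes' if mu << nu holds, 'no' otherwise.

mu << nu means: every nu-null measurable set is also mu-null; equivalently, for every atom x, if nu({x}) = 0 then mu({x}) = 0.
Checking each atom:
  x1: nu = 0, mu = 0 -> consistent with mu << nu.
  x2: nu = 6 > 0 -> no constraint.
  x3: nu = 0, mu = 0 -> consistent with mu << nu.
  x4: nu = 7/2 > 0 -> no constraint.
  x5: nu = 0, mu = 0 -> consistent with mu << nu.
No atom violates the condition. Therefore mu << nu.

yes


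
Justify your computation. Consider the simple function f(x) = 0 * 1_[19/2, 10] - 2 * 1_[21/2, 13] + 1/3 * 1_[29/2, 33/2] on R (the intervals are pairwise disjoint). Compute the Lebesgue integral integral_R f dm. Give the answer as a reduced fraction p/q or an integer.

For a simple function f = sum_i c_i * 1_{A_i} with disjoint A_i,
  integral f dm = sum_i c_i * m(A_i).
Lengths of the A_i:
  m(A_1) = 10 - 19/2 = 1/2.
  m(A_2) = 13 - 21/2 = 5/2.
  m(A_3) = 33/2 - 29/2 = 2.
Contributions c_i * m(A_i):
  (0) * (1/2) = 0.
  (-2) * (5/2) = -5.
  (1/3) * (2) = 2/3.
Total: 0 - 5 + 2/3 = -13/3.

-13/3


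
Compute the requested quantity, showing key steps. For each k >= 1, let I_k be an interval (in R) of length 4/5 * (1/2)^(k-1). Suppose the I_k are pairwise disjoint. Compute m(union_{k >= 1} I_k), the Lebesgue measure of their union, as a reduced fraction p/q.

By countable additivity of the Lebesgue measure on pairwise disjoint measurable sets,
  m(union_{k >= 1} I_k) = sum_{k >= 1} m(I_k) = sum_{k >= 1} a * r^(k-1),
  with a = 4/5 and r = 1/2.
Since 0 < r = 1/2 < 1, the geometric series converges:
  sum_{k >= 1} a * r^(k-1) = a / (1 - r).
  = 4/5 / (1 - 1/2)
  = 4/5 / (1/2)
  = 8/5.

8/5


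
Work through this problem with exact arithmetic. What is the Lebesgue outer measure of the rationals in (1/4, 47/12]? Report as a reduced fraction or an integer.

Q cap (1/4, 47/12] is countable; list its elements as q_1, q_2, ... . Fix eps > 0 and cover the k-th point by an interval of length eps * 2^(-k). The cover has total length eps * sum_{k>=1} 2^(-k) = eps, so by definition of outer measure m*(Q cap (1/4, 47/12]) <= eps. Since eps was arbitrary and m* >= 0, the outer measure is 0.

0


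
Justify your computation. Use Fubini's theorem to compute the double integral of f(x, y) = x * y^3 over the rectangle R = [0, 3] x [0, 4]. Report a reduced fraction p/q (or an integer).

f(x, y) is a tensor product of a function of x and a function of y, and both factors are bounded continuous (hence Lebesgue integrable) on the rectangle, so Fubini's theorem applies:
  integral_R f d(m x m) = (integral_a1^b1 x dx) * (integral_a2^b2 y^3 dy).
Inner integral in x: integral_{0}^{3} x dx = (3^2 - 0^2)/2
  = 9/2.
Inner integral in y: integral_{0}^{4} y^3 dy = (4^4 - 0^4)/4
  = 64.
Product: (9/2) * (64) = 288.

288


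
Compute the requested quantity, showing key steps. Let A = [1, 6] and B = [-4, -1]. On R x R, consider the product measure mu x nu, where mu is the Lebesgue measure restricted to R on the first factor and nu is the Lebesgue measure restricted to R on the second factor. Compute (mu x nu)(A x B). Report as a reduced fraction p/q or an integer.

For a measurable rectangle A x B, the product measure satisfies
  (mu x nu)(A x B) = mu(A) * nu(B).
  mu(A) = 5.
  nu(B) = 3.
  (mu x nu)(A x B) = 5 * 3 = 15.

15


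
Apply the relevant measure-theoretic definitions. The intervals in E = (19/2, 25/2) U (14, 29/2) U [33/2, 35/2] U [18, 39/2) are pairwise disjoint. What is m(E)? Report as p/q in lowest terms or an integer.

For pairwise disjoint intervals, m(union_i I_i) = sum_i m(I_i),
and m is invariant under swapping open/closed endpoints (single points have measure 0).
So m(E) = sum_i (b_i - a_i).
  I_1 has length 25/2 - 19/2 = 3.
  I_2 has length 29/2 - 14 = 1/2.
  I_3 has length 35/2 - 33/2 = 1.
  I_4 has length 39/2 - 18 = 3/2.
Summing:
  m(E) = 3 + 1/2 + 1 + 3/2 = 6.

6


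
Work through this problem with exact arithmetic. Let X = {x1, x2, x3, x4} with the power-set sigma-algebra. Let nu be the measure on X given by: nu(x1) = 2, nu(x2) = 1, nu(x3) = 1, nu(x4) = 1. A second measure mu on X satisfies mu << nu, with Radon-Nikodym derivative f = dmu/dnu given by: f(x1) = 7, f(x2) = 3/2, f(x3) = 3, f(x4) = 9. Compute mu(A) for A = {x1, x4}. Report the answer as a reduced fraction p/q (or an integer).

By the defining property of the Radon-Nikodym derivative, for every measurable set A,
  mu(A) = integral_A f dnu.
Since nu is a discrete measure concentrated on the atoms of X, the integral over A reduces to the sum
  mu(A) = sum_{x in A} f(x) * nu({x}).
Computing each term:
  x1: f(x1) * nu(x1) = 7 * 2 = 14.
  x4: f(x4) * nu(x4) = 9 * 1 = 9.
Summing: mu(A) = 14 + 9 = 23.

23


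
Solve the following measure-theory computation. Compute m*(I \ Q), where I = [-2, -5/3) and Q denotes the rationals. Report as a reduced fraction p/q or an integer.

The interval I = [-2, -5/3) has m(I) = -5/3 - (-2) = 1/3 (endpoints are measure-zero, so open/closed/half-open agree). Write I = (I cap Q) u (I \ Q). The rationals in I are countable, so m*(I cap Q) = 0 (cover each rational by intervals whose total length is arbitrarily small). By countable subadditivity m*(I) <= m*(I cap Q) + m*(I \ Q), hence m*(I \ Q) >= m(I) = 1/3. The reverse inequality m*(I \ Q) <= m*(I) = 1/3 is trivial since (I \ Q) is a subset of I. Therefore m*(I \ Q) = 1/3.

1/3


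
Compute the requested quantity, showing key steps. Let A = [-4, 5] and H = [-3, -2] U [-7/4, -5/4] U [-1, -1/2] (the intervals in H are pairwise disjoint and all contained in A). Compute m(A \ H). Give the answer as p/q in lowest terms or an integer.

The ambient interval has length m(A) = 5 - (-4) = 9.
Since the holes are disjoint and sit inside A, by finite additivity
  m(H) = sum_i (b_i - a_i), and m(A \ H) = m(A) - m(H).
Computing the hole measures:
  m(H_1) = -2 - (-3) = 1.
  m(H_2) = -5/4 - (-7/4) = 1/2.
  m(H_3) = -1/2 - (-1) = 1/2.
Summed: m(H) = 1 + 1/2 + 1/2 = 2.
So m(A \ H) = 9 - 2 = 7.

7


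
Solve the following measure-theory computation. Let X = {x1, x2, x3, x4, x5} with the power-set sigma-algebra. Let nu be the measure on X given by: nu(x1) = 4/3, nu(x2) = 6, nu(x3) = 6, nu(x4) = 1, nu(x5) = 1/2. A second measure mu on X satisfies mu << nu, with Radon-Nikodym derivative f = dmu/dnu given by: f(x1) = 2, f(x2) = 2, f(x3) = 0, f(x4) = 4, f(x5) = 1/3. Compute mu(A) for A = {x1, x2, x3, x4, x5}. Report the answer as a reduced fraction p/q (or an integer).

By the defining property of the Radon-Nikodym derivative, for every measurable set A,
  mu(A) = integral_A f dnu.
Since nu is a discrete measure concentrated on the atoms of X, the integral over A reduces to the sum
  mu(A) = sum_{x in A} f(x) * nu({x}).
Computing each term:
  x1: f(x1) * nu(x1) = 2 * 4/3 = 8/3.
  x2: f(x2) * nu(x2) = 2 * 6 = 12.
  x3: f(x3) * nu(x3) = 0 * 6 = 0.
  x4: f(x4) * nu(x4) = 4 * 1 = 4.
  x5: f(x5) * nu(x5) = 1/3 * 1/2 = 1/6.
Summing: mu(A) = 8/3 + 12 + 0 + 4 + 1/6 = 113/6.

113/6


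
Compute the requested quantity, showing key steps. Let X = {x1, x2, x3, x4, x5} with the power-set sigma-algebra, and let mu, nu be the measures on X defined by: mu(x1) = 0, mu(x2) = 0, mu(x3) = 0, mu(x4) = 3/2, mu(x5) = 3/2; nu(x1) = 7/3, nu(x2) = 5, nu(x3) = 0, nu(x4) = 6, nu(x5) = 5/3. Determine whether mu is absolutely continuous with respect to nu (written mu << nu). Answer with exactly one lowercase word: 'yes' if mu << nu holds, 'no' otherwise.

mu << nu means: every nu-null measurable set is also mu-null; equivalently, for every atom x, if nu({x}) = 0 then mu({x}) = 0.
Checking each atom:
  x1: nu = 7/3 > 0 -> no constraint.
  x2: nu = 5 > 0 -> no constraint.
  x3: nu = 0, mu = 0 -> consistent with mu << nu.
  x4: nu = 6 > 0 -> no constraint.
  x5: nu = 5/3 > 0 -> no constraint.
No atom violates the condition. Therefore mu << nu.

yes


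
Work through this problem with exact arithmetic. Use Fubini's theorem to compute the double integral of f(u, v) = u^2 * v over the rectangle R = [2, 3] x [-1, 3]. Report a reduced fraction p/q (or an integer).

f(u, v) is a tensor product of a function of u and a function of v, and both factors are bounded continuous (hence Lebesgue integrable) on the rectangle, so Fubini's theorem applies:
  integral_R f d(m x m) = (integral_a1^b1 u^2 du) * (integral_a2^b2 v dv).
Inner integral in u: integral_{2}^{3} u^2 du = (3^3 - 2^3)/3
  = 19/3.
Inner integral in v: integral_{-1}^{3} v dv = (3^2 - (-1)^2)/2
  = 4.
Product: (19/3) * (4) = 76/3.

76/3


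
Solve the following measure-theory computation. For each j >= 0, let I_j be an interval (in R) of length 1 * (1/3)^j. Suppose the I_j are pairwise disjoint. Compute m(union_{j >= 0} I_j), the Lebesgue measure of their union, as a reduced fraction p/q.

By countable additivity of the Lebesgue measure on pairwise disjoint measurable sets,
  m(union_{j >= 0} I_j) = sum_{j >= 0} m(I_j) = sum_{j >= 0} a * r^j,
  with a = 1 and r = 1/3.
Since 0 < r = 1/3 < 1, the geometric series converges:
  sum_{j >= 0} a * r^j = a / (1 - r).
  = 1 / (1 - 1/3)
  = 1 / (2/3)
  = 3/2.

3/2


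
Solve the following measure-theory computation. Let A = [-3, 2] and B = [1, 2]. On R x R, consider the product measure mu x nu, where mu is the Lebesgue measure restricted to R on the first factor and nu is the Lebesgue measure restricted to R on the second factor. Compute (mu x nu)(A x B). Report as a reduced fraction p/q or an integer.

For a measurable rectangle A x B, the product measure satisfies
  (mu x nu)(A x B) = mu(A) * nu(B).
  mu(A) = 5.
  nu(B) = 1.
  (mu x nu)(A x B) = 5 * 1 = 5.

5


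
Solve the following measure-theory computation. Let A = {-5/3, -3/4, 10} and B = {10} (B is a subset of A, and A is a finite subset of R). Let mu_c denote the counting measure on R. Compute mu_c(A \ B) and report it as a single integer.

Counting measure assigns mu_c(E) = |E| (number of elements) when E is finite. For B subset A, A \ B is the set of elements of A not in B, so |A \ B| = |A| - |B|.
|A| = 3, |B| = 1, so mu_c(A \ B) = 3 - 1 = 2.

2


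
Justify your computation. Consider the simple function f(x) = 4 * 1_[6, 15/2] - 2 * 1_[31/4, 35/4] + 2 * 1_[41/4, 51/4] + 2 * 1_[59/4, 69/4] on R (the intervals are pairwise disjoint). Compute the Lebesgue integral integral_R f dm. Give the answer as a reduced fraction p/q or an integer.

For a simple function f = sum_i c_i * 1_{A_i} with disjoint A_i,
  integral f dm = sum_i c_i * m(A_i).
Lengths of the A_i:
  m(A_1) = 15/2 - 6 = 3/2.
  m(A_2) = 35/4 - 31/4 = 1.
  m(A_3) = 51/4 - 41/4 = 5/2.
  m(A_4) = 69/4 - 59/4 = 5/2.
Contributions c_i * m(A_i):
  (4) * (3/2) = 6.
  (-2) * (1) = -2.
  (2) * (5/2) = 5.
  (2) * (5/2) = 5.
Total: 6 - 2 + 5 + 5 = 14.

14


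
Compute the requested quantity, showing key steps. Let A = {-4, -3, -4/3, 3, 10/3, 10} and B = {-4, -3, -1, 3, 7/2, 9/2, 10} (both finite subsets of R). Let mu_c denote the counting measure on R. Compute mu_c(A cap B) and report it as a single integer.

Counting measure on a finite set equals cardinality. mu_c(A cap B) = |A cap B| (elements appearing in both).
Enumerating the elements of A that also lie in B gives 4 element(s).
So mu_c(A cap B) = 4.

4


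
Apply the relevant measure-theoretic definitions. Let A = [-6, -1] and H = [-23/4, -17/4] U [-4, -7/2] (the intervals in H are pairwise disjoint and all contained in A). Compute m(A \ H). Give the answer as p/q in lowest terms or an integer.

The ambient interval has length m(A) = -1 - (-6) = 5.
Since the holes are disjoint and sit inside A, by finite additivity
  m(H) = sum_i (b_i - a_i), and m(A \ H) = m(A) - m(H).
Computing the hole measures:
  m(H_1) = -17/4 - (-23/4) = 3/2.
  m(H_2) = -7/2 - (-4) = 1/2.
Summed: m(H) = 3/2 + 1/2 = 2.
So m(A \ H) = 5 - 2 = 3.

3


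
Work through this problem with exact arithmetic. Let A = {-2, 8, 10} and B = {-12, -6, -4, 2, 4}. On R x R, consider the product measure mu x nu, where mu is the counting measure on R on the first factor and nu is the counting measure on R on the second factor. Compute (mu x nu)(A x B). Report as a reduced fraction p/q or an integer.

For a measurable rectangle A x B, the product measure satisfies
  (mu x nu)(A x B) = mu(A) * nu(B).
  mu(A) = 3.
  nu(B) = 5.
  (mu x nu)(A x B) = 3 * 5 = 15.

15
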